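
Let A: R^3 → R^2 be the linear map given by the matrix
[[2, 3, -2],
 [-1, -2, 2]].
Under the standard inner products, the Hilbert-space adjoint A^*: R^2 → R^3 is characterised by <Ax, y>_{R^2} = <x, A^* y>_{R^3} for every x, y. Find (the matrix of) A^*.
A^* = A^T =
[[2, -1],
 [3, -2],
 [-2, 2]]

For real matrices with standard dot products, the defining identity <Ax, y> = <x, A^* y> gives (Ax)^T y = x^T (A^*) y, i.e. x^T A^T y = x^T (A^*) y. Since this holds for all x, y, we must have A^* = A^T. Therefore
A^* =
[[2, -1],
 [3, -2],
 [-2, 2]].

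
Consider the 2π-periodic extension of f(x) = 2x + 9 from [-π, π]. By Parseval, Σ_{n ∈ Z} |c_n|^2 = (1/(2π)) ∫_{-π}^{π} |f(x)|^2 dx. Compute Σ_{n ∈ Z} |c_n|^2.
Σ |c_n|^2 = 4π^2/3 + 81

Expand and integrate term by term over [-π, π]:
  ∫ (2x)^2 dx = 4·(2π^3/3); ∫ 2·2·(9)·x dx = 0 (odd integrand); ∫ 9^2 dx = 81·2π.
So (1/(2π)) ∫_{-π}^{π} (2x + 9)^2 dx = 4π^2/3 + 81 = 4π^2/3 + 81.
Parseval ⇒ Σ |c_n|^2 = 4π^2/3 + 81.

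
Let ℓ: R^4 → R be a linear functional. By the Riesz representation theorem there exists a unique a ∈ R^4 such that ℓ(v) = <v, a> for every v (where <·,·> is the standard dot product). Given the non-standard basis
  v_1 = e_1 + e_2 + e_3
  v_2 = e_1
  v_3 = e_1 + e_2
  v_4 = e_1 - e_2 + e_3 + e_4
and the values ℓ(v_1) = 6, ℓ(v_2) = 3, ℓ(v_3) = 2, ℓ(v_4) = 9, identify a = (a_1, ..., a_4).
a = (3, -1, 4, 1)

Write a = (a_1, ..., a_4) in the standard basis. For each basis vector v_i, ℓ(v_i) = <v_i, a> is a linear equation in the a_j's. Collect the n equations into a matrix system V a = ℓ, where row i of V is v_i (expressed in the standard basis). Since V is invertible (lower-triangular with 1s on the diagonal, up to permutation), solve by back-substitution:
  V =
[[1, 1, 1, 0],
 [1, 0, 0, 0],
 [1, 1, 0, 0],
 [1, -1, 1, 1]]
  V a = (6, 3, 2, 9)
Solving gives a = (3, -1, 4, 1).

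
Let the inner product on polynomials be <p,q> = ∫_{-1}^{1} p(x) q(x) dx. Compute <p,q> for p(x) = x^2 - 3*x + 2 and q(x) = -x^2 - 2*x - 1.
<p,q> = -12/5

Expand the product: p(x)·q(x) = -x^4 + x^3 + 3*x^2 - x - 2.
∫_{-1}^{1} of each monomial x^k gives [2/(k+1) if k even, 0 if k odd]. Integrating term-by-term (or equivalently evaluating the antiderivative F(x) = -x^5/5 + x^4/4 + x^3 - x^2/2 - 2*x at the endpoints):
  F(1) − F(−1) = -29/20 − (19/20) = -12/5.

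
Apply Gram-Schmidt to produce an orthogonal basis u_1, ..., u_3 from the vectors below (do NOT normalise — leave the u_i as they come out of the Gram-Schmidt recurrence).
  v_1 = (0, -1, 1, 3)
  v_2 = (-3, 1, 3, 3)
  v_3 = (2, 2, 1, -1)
Orthogonal basis:
  u_1 = (0, -1, 1, 3)
  u_2 = (-3, 2, 2, 0)
  u_3 = (2, 18/11, 15/11, 1/11)

Apply the Gram-Schmidt recurrence
  u_1 = v_1
  u_i = v_i − Σ_{j<i} ((v_i · u_j) / (u_j · u_j)) · u_j.

Step by step this gives:
  u_1 = (0, -1, 1, 3)
  u_2 = (-3, 2, 2, 0)
  u_3 = (2, 18/11, 15/11, 1/11)

Orthogonality check:
  u_2 · u_1 = 0 (should be 0)
  u_3 · u_1 = 0 (should be 0)
  u_3 · u_2 = 0 (should be 0)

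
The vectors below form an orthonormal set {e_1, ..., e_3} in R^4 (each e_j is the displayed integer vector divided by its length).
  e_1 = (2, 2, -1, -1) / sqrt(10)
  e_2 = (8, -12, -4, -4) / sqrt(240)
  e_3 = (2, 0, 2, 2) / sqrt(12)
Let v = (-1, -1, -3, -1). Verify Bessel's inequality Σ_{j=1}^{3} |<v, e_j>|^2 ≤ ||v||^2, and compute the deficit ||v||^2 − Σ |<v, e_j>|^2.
Σ |<v, e_j>|^2 = 10; ||v||^2 = 12; deficit = 2

Write each e_j = u_j / sqrt(<u_j, u_j>) where u_j is the displayed integer vector. Then <v, e_j> = <v, u_j> / sqrt(<u_j, u_j>), so |<v, e_j>|^2 = <v, u_j>^2 / <u_j, u_j>.
Coefficients: <v, e_1> = 0/sqrt(10), <v, e_2> = 20/sqrt(240), <v, e_3> = -10/sqrt(12).
Square and sum: Σ |<v, e_j>|^2 = 10.
Compute ||v||^2 = v·v = 12.
Deficit = 12 − 10 = 2 ≥ 0, confirming Bessel's inequality. (The deficit equals ||v − Σ <v,e_j> e_j||^2, the squared distance from v to span{e_j}.)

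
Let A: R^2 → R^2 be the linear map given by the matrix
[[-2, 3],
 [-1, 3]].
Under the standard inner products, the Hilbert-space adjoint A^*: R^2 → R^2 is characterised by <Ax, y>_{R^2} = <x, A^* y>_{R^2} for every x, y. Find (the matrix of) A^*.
A^* = A^T =
[[-2, -1],
 [3, 3]]

For real matrices with standard dot products, the defining identity <Ax, y> = <x, A^* y> gives (Ax)^T y = x^T (A^*) y, i.e. x^T A^T y = x^T (A^*) y. Since this holds for all x, y, we must have A^* = A^T. Therefore
A^* =
[[-2, -1],
 [3, 3]].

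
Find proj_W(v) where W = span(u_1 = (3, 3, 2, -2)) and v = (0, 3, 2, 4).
proj_W(v) = (15/26, 15/26, 5/13, -5/13)

Set up U = [u_1 | ... | u_1] ∈ R^(4×1). The projector onto W = col(U) is P = U (U^T U)^(-1) U^T.
Compute U^T U =
  [26],
and U^T v = (5).
Solve U^T U · c = U^T v for the coefficients: c = (5/26). The projection is proj_W(v) = U c.
Check: (v - proj_W(v)) · u_1 = 0  (should be 0).
Result: proj_W(v) = (15/26, 15/26, 5/13, -5/13).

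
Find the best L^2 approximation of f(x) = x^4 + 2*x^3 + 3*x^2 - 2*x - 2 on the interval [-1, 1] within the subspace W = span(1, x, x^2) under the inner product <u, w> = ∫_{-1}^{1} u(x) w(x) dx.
g(x) = 27*x^2/7 - 4*x/5 - 73/35

The best approximation g ∈ W is the orthogonal projection of f onto W. Writing g = a_0 + a_1 x + a_2 x^2, the coefficients solve the normal equations G · a = b where
  G_{ij} = <φ_i, φ_j> and b_i = <f, φ_i>, with φ_0 = 1, φ_1 = x, φ_2 = x^2.
G =
  [2, 0, 2/3]
  [0, 2/3, 0]
  [2/3, 0, 2/5],
b = (-8/5, -8/15, 16/105).
Solving gives a_0 = -73/35, a_1 = -4/5, a_2 = 27/7, so
  g(x) = 27*x^2/7 - 4*x/5 - 73/35.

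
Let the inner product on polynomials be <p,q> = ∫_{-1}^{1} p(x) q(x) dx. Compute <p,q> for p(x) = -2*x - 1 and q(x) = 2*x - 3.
<p,q> = 10/3

Expand the product: p(x)·q(x) = -4*x^2 + 4*x + 3.
∫_{-1}^{1} of each monomial x^k gives [2/(k+1) if k even, 0 if k odd]. Integrating term-by-term (or equivalently evaluating the antiderivative F(x) = -4*x^3/3 + 2*x^2 + 3*x at the endpoints):
  F(1) − F(−1) = 11/3 − (1/3) = 10/3.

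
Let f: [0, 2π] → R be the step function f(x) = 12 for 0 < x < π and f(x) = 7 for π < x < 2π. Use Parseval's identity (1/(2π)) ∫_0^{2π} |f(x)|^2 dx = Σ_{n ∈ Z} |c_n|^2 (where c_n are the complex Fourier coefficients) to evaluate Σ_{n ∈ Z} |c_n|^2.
Σ |c_n|^2 = 193/2

Parseval equates the L^2 energy of f (normalised by 1/(2π)) with the ℓ^2 sum of its Fourier coefficients: (1/(2π)) ∫_0^{2π} |f|^2 = Σ |c_n|^2.
Compute the left side: (1/(2π)) [∫_0^π 12^2 dx + ∫_π^{2π} 7^2 dx] = (1/(2π)) · (144π + 49π) = (144 + 49)/2 = 193/2.
So Σ_{n ∈ Z} |c_n|^2 = 193/2.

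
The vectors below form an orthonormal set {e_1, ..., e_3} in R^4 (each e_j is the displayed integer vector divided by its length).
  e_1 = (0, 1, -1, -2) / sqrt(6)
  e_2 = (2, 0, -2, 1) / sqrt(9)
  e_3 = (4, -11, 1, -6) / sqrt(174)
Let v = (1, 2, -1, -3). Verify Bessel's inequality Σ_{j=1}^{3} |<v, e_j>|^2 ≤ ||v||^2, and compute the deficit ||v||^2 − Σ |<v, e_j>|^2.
Σ |<v, e_j>|^2 = 3554/261; ||v||^2 = 15; deficit = 361/261

Write each e_j = u_j / sqrt(<u_j, u_j>) where u_j is the displayed integer vector. Then <v, e_j> = <v, u_j> / sqrt(<u_j, u_j>), so |<v, e_j>|^2 = <v, u_j>^2 / <u_j, u_j>.
Coefficients: <v, e_1> = 9/sqrt(6), <v, e_2> = 1/sqrt(9), <v, e_3> = -1/sqrt(174).
Square and sum: Σ |<v, e_j>|^2 = 3554/261.
Compute ||v||^2 = v·v = 15.
Deficit = 15 − 3554/261 = 361/261 ≥ 0, confirming Bessel's inequality. (The deficit equals ||v − Σ <v,e_j> e_j||^2, the squared distance from v to span{e_j}.)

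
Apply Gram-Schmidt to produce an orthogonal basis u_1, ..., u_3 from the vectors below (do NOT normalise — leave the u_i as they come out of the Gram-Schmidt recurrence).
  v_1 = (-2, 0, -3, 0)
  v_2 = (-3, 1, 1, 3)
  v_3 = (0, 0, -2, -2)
Orthogonal basis:
  u_1 = (-2, 0, -3, 0)
  u_2 = (-33/13, 1, 22/13, 3)
  u_3 = (-78/251, 122/251, 52/251, -136/251)

Apply the Gram-Schmidt recurrence
  u_1 = v_1
  u_i = v_i − Σ_{j<i} ((v_i · u_j) / (u_j · u_j)) · u_j.

Step by step this gives:
  u_1 = (-2, 0, -3, 0)
  u_2 = (-33/13, 1, 22/13, 3)
  u_3 = (-78/251, 122/251, 52/251, -136/251)

Orthogonality check:
  u_2 · u_1 = 0 (should be 0)
  u_3 · u_1 = 0 (should be 0)
  u_3 · u_2 = 0 (should be 0)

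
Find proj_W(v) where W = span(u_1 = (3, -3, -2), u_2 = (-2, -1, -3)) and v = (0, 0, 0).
proj_W(v) = (0, 0, 0)

Set up U = [u_1 | ... | u_2] ∈ R^(3×2). The projector onto W = col(U) is P = U (U^T U)^(-1) U^T.
Compute U^T U =
  [22, 3]
  [3, 14],
and U^T v = (0, 0).
Solve U^T U · c = U^T v for the coefficients: c = (0, 0). The projection is proj_W(v) = U c.
Check: (v - proj_W(v)) · u_1 = 0  (should be 0).
Check: (v - proj_W(v)) · u_2 = 0  (should be 0).
Result: proj_W(v) = (0, 0, 0).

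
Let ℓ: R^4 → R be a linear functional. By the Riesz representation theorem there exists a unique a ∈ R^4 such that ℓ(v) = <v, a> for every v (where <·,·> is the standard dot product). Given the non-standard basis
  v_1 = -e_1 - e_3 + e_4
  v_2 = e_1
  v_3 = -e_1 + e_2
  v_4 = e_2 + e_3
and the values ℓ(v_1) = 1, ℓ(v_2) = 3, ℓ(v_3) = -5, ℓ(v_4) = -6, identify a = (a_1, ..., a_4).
a = (3, -2, -4, 0)

Write a = (a_1, ..., a_4) in the standard basis. For each basis vector v_i, ℓ(v_i) = <v_i, a> is a linear equation in the a_j's. Collect the n equations into a matrix system V a = ℓ, where row i of V is v_i (expressed in the standard basis). Since V is invertible (lower-triangular with 1s on the diagonal, up to permutation), solve by back-substitution:
  V =
[[-1, 0, -1, 1],
 [1, 0, 0, 0],
 [-1, 1, 0, 0],
 [0, 1, 1, 0]]
  V a = (1, 3, -5, -6)
Solving gives a = (3, -2, -4, 0).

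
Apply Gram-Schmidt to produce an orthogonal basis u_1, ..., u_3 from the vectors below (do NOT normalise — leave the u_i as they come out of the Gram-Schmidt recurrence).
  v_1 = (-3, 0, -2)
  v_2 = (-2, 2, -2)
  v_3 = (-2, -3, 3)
Orthogonal basis:
  u_1 = (-3, 0, -2)
  u_2 = (4/13, 2, -6/13)
  u_3 = (-10/7, 5/7, 15/7)

Apply the Gram-Schmidt recurrence
  u_1 = v_1
  u_i = v_i − Σ_{j<i} ((v_i · u_j) / (u_j · u_j)) · u_j.

Step by step this gives:
  u_1 = (-3, 0, -2)
  u_2 = (4/13, 2, -6/13)
  u_3 = (-10/7, 5/7, 15/7)

Orthogonality check:
  u_2 · u_1 = 0 (should be 0)
  u_3 · u_1 = 0 (should be 0)
  u_3 · u_2 = 0 (should be 0)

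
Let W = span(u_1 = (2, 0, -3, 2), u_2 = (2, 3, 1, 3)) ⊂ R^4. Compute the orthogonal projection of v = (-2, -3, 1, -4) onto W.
proj_W(v) = (-160/57, -101/38, 2/3, -421/114)

Set up U = [u_1 | ... | u_2] ∈ R^(4×2). The projector onto W = col(U) is P = U (U^T U)^(-1) U^T.
Compute U^T U =
  [17, 7]
  [7, 23],
and U^T v = (-15, -24).
Solve U^T U · c = U^T v for the coefficients: c = (-59/114, -101/114). The projection is proj_W(v) = U c.
Check: (v - proj_W(v)) · u_1 = 0  (should be 0).
Check: (v - proj_W(v)) · u_2 = 0  (should be 0).
Result: proj_W(v) = (-160/57, -101/38, 2/3, -421/114).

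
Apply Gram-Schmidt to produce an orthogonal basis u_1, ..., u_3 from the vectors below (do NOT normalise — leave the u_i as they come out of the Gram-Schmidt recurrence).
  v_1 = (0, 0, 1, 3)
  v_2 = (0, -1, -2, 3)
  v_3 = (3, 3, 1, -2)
Orthogonal basis:
  u_1 = (0, 0, 1, 3)
  u_2 = (0, -1, -27/10, 9/10)
  u_3 = (3, 198/91, -66/91, 22/91)

Apply the Gram-Schmidt recurrence
  u_1 = v_1
  u_i = v_i − Σ_{j<i} ((v_i · u_j) / (u_j · u_j)) · u_j.

Step by step this gives:
  u_1 = (0, 0, 1, 3)
  u_2 = (0, -1, -27/10, 9/10)
  u_3 = (3, 198/91, -66/91, 22/91)

Orthogonality check:
  u_2 · u_1 = 0 (should be 0)
  u_3 · u_1 = 0 (should be 0)
  u_3 · u_2 = 0 (should be 0)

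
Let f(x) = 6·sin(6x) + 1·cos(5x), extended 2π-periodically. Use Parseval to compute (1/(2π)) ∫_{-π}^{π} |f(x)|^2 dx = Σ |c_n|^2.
Σ |c_n|^2 = 37/2

Expand |f|^2 and use orthogonality of {sin(nx), cos(mx)} on [-π, π]:
  ∫_{-π}^{π} sin(nx)^2 dx = π, ∫ cos(mx)^2 dx = π, and cross terms integrate to 0.
So ∫_{-π}^{π} f(x)^2 dx = 6^2 · π + 1^2 · π = (36 + 1)π.
Divide by 2π: (36 + 1)/2 = 37/2.
By Parseval, this equals Σ |c_n|^2.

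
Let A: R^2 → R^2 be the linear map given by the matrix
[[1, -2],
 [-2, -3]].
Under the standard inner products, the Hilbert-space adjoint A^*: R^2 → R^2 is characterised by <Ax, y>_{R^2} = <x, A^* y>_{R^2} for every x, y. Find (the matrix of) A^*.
A^* = A^T =
[[1, -2],
 [-2, -3]]

For real matrices with standard dot products, the defining identity <Ax, y> = <x, A^* y> gives (Ax)^T y = x^T (A^*) y, i.e. x^T A^T y = x^T (A^*) y. Since this holds for all x, y, we must have A^* = A^T. Therefore
A^* =
[[1, -2],
 [-2, -3]].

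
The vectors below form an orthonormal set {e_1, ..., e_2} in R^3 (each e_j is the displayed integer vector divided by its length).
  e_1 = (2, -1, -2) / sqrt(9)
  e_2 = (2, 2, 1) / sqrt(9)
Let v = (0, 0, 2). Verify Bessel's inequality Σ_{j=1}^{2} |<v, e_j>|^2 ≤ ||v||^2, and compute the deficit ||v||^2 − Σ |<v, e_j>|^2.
Σ |<v, e_j>|^2 = 20/9; ||v||^2 = 4; deficit = 16/9

Write each e_j = u_j / sqrt(<u_j, u_j>) where u_j is the displayed integer vector. Then <v, e_j> = <v, u_j> / sqrt(<u_j, u_j>), so |<v, e_j>|^2 = <v, u_j>^2 / <u_j, u_j>.
Coefficients: <v, e_1> = -4/sqrt(9), <v, e_2> = 2/sqrt(9).
Square and sum: Σ |<v, e_j>|^2 = 20/9.
Compute ||v||^2 = v·v = 4.
Deficit = 4 − 20/9 = 16/9 ≥ 0, confirming Bessel's inequality. (The deficit equals ||v − Σ <v,e_j> e_j||^2, the squared distance from v to span{e_j}.)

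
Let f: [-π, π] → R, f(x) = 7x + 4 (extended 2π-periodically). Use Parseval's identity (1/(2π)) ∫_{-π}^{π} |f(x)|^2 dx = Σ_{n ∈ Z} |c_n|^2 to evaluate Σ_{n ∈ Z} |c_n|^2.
Σ |c_n|^2 = 49π^2/3 + 16

Expand and integrate term by term over [-π, π]:
  ∫ (7x)^2 dx = 49·(2π^3/3); ∫ 2·7·(4)·x dx = 0 (odd integrand); ∫ 4^2 dx = 16·2π.
So (1/(2π)) ∫_{-π}^{π} (7x + 4)^2 dx = 49π^2/3 + 16 = 49π^2/3 + 16.
Parseval ⇒ Σ |c_n|^2 = 49π^2/3 + 16.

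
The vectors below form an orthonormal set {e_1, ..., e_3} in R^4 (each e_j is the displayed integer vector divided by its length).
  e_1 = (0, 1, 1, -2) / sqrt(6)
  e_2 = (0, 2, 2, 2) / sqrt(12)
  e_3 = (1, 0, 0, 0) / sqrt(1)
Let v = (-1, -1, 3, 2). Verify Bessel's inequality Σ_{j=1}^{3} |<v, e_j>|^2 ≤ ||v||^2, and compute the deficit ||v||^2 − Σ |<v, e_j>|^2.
Σ |<v, e_j>|^2 = 7; ||v||^2 = 15; deficit = 8

Write each e_j = u_j / sqrt(<u_j, u_j>) where u_j is the displayed integer vector. Then <v, e_j> = <v, u_j> / sqrt(<u_j, u_j>), so |<v, e_j>|^2 = <v, u_j>^2 / <u_j, u_j>.
Coefficients: <v, e_1> = -2/sqrt(6), <v, e_2> = 8/sqrt(12), <v, e_3> = -1/sqrt(1).
Square and sum: Σ |<v, e_j>|^2 = 7.
Compute ||v||^2 = v·v = 15.
Deficit = 15 − 7 = 8 ≥ 0, confirming Bessel's inequality. (The deficit equals ||v − Σ <v,e_j> e_j||^2, the squared distance from v to span{e_j}.)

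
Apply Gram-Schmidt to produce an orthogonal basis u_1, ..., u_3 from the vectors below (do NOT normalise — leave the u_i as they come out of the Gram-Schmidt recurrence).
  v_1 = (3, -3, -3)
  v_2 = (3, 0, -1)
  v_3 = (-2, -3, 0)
Orthogonal basis:
  u_1 = (3, -3, -3)
  u_2 = (5/3, 4/3, 1/3)
  u_3 = (2/7, -4/7, 6/7)

Apply the Gram-Schmidt recurrence
  u_1 = v_1
  u_i = v_i − Σ_{j<i} ((v_i · u_j) / (u_j · u_j)) · u_j.

Step by step this gives:
  u_1 = (3, -3, -3)
  u_2 = (5/3, 4/3, 1/3)
  u_3 = (2/7, -4/7, 6/7)

Orthogonality check:
  u_2 · u_1 = 0 (should be 0)
  u_3 · u_1 = 0 (should be 0)
  u_3 · u_2 = 0 (should be 0)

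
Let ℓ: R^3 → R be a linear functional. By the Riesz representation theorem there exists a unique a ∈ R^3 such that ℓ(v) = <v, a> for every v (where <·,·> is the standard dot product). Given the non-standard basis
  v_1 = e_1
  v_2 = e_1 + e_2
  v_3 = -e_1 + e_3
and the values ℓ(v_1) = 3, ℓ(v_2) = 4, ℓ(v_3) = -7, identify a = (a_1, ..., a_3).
a = (3, 1, -4)

Write a = (a_1, ..., a_3) in the standard basis. For each basis vector v_i, ℓ(v_i) = <v_i, a> is a linear equation in the a_j's. Collect the n equations into a matrix system V a = ℓ, where row i of V is v_i (expressed in the standard basis). Since V is invertible (lower-triangular with 1s on the diagonal, up to permutation), solve by back-substitution:
  V =
[[1, 0, 0],
 [1, 1, 0],
 [-1, 0, 1]]
  V a = (3, 4, -7)
Solving gives a = (3, 1, -4).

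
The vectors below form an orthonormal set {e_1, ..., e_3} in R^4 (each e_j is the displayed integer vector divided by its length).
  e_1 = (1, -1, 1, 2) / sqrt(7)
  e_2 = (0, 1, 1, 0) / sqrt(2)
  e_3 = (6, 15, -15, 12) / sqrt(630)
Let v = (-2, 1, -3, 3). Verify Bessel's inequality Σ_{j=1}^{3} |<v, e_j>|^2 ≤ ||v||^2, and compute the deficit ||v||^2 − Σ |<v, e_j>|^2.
Σ |<v, e_j>|^2 = 66/5; ||v||^2 = 23; deficit = 49/5

Write each e_j = u_j / sqrt(<u_j, u_j>) where u_j is the displayed integer vector. Then <v, e_j> = <v, u_j> / sqrt(<u_j, u_j>), so |<v, e_j>|^2 = <v, u_j>^2 / <u_j, u_j>.
Coefficients: <v, e_1> = 0/sqrt(7), <v, e_2> = -2/sqrt(2), <v, e_3> = 84/sqrt(630).
Square and sum: Σ |<v, e_j>|^2 = 66/5.
Compute ||v||^2 = v·v = 23.
Deficit = 23 − 66/5 = 49/5 ≥ 0, confirming Bessel's inequality. (The deficit equals ||v − Σ <v,e_j> e_j||^2, the squared distance from v to span{e_j}.)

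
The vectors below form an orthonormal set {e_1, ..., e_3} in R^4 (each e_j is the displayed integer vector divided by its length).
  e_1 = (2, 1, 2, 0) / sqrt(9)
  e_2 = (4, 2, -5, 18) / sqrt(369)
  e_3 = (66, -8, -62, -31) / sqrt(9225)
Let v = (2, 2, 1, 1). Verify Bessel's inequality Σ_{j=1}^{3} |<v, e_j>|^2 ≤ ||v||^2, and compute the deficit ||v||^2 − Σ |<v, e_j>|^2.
Σ |<v, e_j>|^2 = 1994/225; ||v||^2 = 10; deficit = 256/225

Write each e_j = u_j / sqrt(<u_j, u_j>) where u_j is the displayed integer vector. Then <v, e_j> = <v, u_j> / sqrt(<u_j, u_j>), so |<v, e_j>|^2 = <v, u_j>^2 / <u_j, u_j>.
Coefficients: <v, e_1> = 8/sqrt(9), <v, e_2> = 25/sqrt(369), <v, e_3> = 23/sqrt(9225).
Square and sum: Σ |<v, e_j>|^2 = 1994/225.
Compute ||v||^2 = v·v = 10.
Deficit = 10 − 1994/225 = 256/225 ≥ 0, confirming Bessel's inequality. (The deficit equals ||v − Σ <v,e_j> e_j||^2, the squared distance from v to span{e_j}.)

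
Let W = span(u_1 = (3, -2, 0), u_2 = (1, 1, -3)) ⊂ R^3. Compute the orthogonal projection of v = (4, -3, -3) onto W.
proj_W(v) = (338/71, -132/71, -168/71)

Set up U = [u_1 | ... | u_2] ∈ R^(3×2). The projector onto W = col(U) is P = U (U^T U)^(-1) U^T.
Compute U^T U =
  [13, 1]
  [1, 11],
and U^T v = (18, 10).
Solve U^T U · c = U^T v for the coefficients: c = (94/71, 56/71). The projection is proj_W(v) = U c.
Check: (v - proj_W(v)) · u_1 = 0  (should be 0).
Check: (v - proj_W(v)) · u_2 = 0  (should be 0).
Result: proj_W(v) = (338/71, -132/71, -168/71).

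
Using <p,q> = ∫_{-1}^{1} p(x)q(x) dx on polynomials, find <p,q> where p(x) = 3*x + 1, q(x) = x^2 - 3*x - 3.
<p,q> = -34/3

Expand the product: p(x)·q(x) = 3*x^3 - 8*x^2 - 12*x - 3.
∫_{-1}^{1} of each monomial x^k gives [2/(k+1) if k even, 0 if k odd]. Integrating term-by-term (or equivalently evaluating the antiderivative F(x) = 3*x^4/4 - 8*x^3/3 - 6*x^2 - 3*x at the endpoints):
  F(1) − F(−1) = -131/12 − (5/12) = -34/3.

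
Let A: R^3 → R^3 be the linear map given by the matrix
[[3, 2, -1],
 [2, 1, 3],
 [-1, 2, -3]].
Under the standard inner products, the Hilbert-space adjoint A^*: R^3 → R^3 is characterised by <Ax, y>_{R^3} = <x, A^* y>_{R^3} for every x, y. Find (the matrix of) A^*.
A^* = A^T =
[[3, 2, -1],
 [2, 1, 2],
 [-1, 3, -3]]

For real matrices with standard dot products, the defining identity <Ax, y> = <x, A^* y> gives (Ax)^T y = x^T (A^*) y, i.e. x^T A^T y = x^T (A^*) y. Since this holds for all x, y, we must have A^* = A^T. Therefore
A^* =
[[3, 2, -1],
 [2, 1, 2],
 [-1, 3, -3]].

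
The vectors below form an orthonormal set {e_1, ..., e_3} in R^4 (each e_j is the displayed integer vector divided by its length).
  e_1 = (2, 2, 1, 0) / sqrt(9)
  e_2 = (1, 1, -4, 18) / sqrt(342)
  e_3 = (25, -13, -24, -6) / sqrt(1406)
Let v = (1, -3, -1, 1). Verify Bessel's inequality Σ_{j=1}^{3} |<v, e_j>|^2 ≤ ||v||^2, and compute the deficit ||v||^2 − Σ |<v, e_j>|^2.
Σ |<v, e_j>|^2 = 323/37; ||v||^2 = 12; deficit = 121/37

Write each e_j = u_j / sqrt(<u_j, u_j>) where u_j is the displayed integer vector. Then <v, e_j> = <v, u_j> / sqrt(<u_j, u_j>), so |<v, e_j>|^2 = <v, u_j>^2 / <u_j, u_j>.
Coefficients: <v, e_1> = -5/sqrt(9), <v, e_2> = 20/sqrt(342), <v, e_3> = 82/sqrt(1406).
Square and sum: Σ |<v, e_j>|^2 = 323/37.
Compute ||v||^2 = v·v = 12.
Deficit = 12 − 323/37 = 121/37 ≥ 0, confirming Bessel's inequality. (The deficit equals ||v − Σ <v,e_j> e_j||^2, the squared distance from v to span{e_j}.)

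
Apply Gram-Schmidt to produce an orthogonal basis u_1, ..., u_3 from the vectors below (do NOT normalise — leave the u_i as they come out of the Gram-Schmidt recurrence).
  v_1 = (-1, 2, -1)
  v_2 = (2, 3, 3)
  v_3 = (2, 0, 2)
Orthogonal basis:
  u_1 = (-1, 2, -1)
  u_2 = (13/6, 8/3, 19/6)
  u_3 = (36/131, 4/131, -28/131)

Apply the Gram-Schmidt recurrence
  u_1 = v_1
  u_i = v_i − Σ_{j<i} ((v_i · u_j) / (u_j · u_j)) · u_j.

Step by step this gives:
  u_1 = (-1, 2, -1)
  u_2 = (13/6, 8/3, 19/6)
  u_3 = (36/131, 4/131, -28/131)

Orthogonality check:
  u_2 · u_1 = 0 (should be 0)
  u_3 · u_1 = 0 (should be 0)
  u_3 · u_2 = 0 (should be 0)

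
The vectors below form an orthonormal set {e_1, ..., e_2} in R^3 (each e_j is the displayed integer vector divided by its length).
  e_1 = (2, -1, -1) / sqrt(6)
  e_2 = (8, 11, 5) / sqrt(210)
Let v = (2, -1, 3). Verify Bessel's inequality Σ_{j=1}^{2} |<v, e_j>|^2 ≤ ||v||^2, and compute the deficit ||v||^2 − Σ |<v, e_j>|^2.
Σ |<v, e_j>|^2 = 18/7; ||v||^2 = 14; deficit = 80/7

Write each e_j = u_j / sqrt(<u_j, u_j>) where u_j is the displayed integer vector. Then <v, e_j> = <v, u_j> / sqrt(<u_j, u_j>), so |<v, e_j>|^2 = <v, u_j>^2 / <u_j, u_j>.
Coefficients: <v, e_1> = 2/sqrt(6), <v, e_2> = 20/sqrt(210).
Square and sum: Σ |<v, e_j>|^2 = 18/7.
Compute ||v||^2 = v·v = 14.
Deficit = 14 − 18/7 = 80/7 ≥ 0, confirming Bessel's inequality. (The deficit equals ||v − Σ <v,e_j> e_j||^2, the squared distance from v to span{e_j}.)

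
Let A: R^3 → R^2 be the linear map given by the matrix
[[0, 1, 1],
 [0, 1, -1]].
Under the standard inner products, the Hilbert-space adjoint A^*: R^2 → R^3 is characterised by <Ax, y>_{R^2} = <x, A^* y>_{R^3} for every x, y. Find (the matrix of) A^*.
A^* = A^T =
[[0, 0],
 [1, 1],
 [1, -1]]

For real matrices with standard dot products, the defining identity <Ax, y> = <x, A^* y> gives (Ax)^T y = x^T (A^*) y, i.e. x^T A^T y = x^T (A^*) y. Since this holds for all x, y, we must have A^* = A^T. Therefore
A^* =
[[0, 0],
 [1, 1],
 [1, -1]].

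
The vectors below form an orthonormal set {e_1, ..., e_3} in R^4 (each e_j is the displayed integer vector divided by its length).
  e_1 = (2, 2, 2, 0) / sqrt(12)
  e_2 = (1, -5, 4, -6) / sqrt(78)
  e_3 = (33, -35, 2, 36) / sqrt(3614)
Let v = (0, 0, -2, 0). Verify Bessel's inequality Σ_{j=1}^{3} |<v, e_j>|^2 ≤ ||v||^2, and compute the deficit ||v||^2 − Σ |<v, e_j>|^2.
Σ |<v, e_j>|^2 = 300/139; ||v||^2 = 4; deficit = 256/139

Write each e_j = u_j / sqrt(<u_j, u_j>) where u_j is the displayed integer vector. Then <v, e_j> = <v, u_j> / sqrt(<u_j, u_j>), so |<v, e_j>|^2 = <v, u_j>^2 / <u_j, u_j>.
Coefficients: <v, e_1> = -4/sqrt(12), <v, e_2> = -8/sqrt(78), <v, e_3> = -4/sqrt(3614).
Square and sum: Σ |<v, e_j>|^2 = 300/139.
Compute ||v||^2 = v·v = 4.
Deficit = 4 − 300/139 = 256/139 ≥ 0, confirming Bessel's inequality. (The deficit equals ||v − Σ <v,e_j> e_j||^2, the squared distance from v to span{e_j}.)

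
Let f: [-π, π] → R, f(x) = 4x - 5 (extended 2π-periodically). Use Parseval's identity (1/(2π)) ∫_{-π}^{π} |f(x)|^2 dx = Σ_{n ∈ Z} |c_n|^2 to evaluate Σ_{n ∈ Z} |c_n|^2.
Σ |c_n|^2 = 16π^2/3 + 25

Expand and integrate term by term over [-π, π]:
  ∫ (4x)^2 dx = 16·(2π^3/3); ∫ 2·4·(-5)·x dx = 0 (odd integrand); ∫ (-5)^2 dx = 25·2π.
So (1/(2π)) ∫_{-π}^{π} (4x - 5)^2 dx = 16π^2/3 + 25 = 16π^2/3 + 25.
Parseval ⇒ Σ |c_n|^2 = 16π^2/3 + 25.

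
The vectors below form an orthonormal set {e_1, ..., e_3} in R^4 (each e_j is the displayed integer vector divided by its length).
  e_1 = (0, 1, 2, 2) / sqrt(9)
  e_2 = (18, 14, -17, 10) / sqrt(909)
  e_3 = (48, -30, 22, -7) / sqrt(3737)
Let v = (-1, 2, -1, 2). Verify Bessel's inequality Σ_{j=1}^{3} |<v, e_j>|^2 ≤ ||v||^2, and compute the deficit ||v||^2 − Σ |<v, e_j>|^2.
Σ |<v, e_j>|^2 = 361/37; ||v||^2 = 10; deficit = 9/37

Write each e_j = u_j / sqrt(<u_j, u_j>) where u_j is the displayed integer vector. Then <v, e_j> = <v, u_j> / sqrt(<u_j, u_j>), so |<v, e_j>|^2 = <v, u_j>^2 / <u_j, u_j>.
Coefficients: <v, e_1> = 4/sqrt(9), <v, e_2> = 47/sqrt(909), <v, e_3> = -144/sqrt(3737).
Square and sum: Σ |<v, e_j>|^2 = 361/37.
Compute ||v||^2 = v·v = 10.
Deficit = 10 − 361/37 = 9/37 ≥ 0, confirming Bessel's inequality. (The deficit equals ||v − Σ <v,e_j> e_j||^2, the squared distance from v to span{e_j}.)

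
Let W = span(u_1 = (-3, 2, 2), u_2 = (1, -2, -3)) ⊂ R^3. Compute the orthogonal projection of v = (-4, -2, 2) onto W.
proj_W(v) = (-72/23, 24/23, 6/23)

Set up U = [u_1 | ... | u_2] ∈ R^(3×2). The projector onto W = col(U) is P = U (U^T U)^(-1) U^T.
Compute U^T U =
  [17, -13]
  [-13, 14],
and U^T v = (12, -6).
Solve U^T U · c = U^T v for the coefficients: c = (30/23, 18/23). The projection is proj_W(v) = U c.
Check: (v - proj_W(v)) · u_1 = 0  (should be 0).
Check: (v - proj_W(v)) · u_2 = 0  (should be 0).
Result: proj_W(v) = (-72/23, 24/23, 6/23).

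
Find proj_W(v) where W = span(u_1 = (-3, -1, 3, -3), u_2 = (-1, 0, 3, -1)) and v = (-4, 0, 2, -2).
proj_W(v) = (-228/83, -84/83, 180/83, -228/83)

Set up U = [u_1 | ... | u_2] ∈ R^(4×2). The projector onto W = col(U) is P = U (U^T U)^(-1) U^T.
Compute U^T U =
  [28, 15]
  [15, 11],
and U^T v = (24, 12).
Solve U^T U · c = U^T v for the coefficients: c = (84/83, -24/83). The projection is proj_W(v) = U c.
Check: (v - proj_W(v)) · u_1 = 0  (should be 0).
Check: (v - proj_W(v)) · u_2 = 0  (should be 0).
Result: proj_W(v) = (-228/83, -84/83, 180/83, -228/83).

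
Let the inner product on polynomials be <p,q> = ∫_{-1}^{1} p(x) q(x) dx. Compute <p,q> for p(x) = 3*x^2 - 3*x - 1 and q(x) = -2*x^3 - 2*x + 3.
<p,q> = 32/5

Expand the product: p(x)·q(x) = -6*x^5 + 6*x^4 - 4*x^3 + 15*x^2 - 7*x - 3.
∫_{-1}^{1} of each monomial x^k gives [2/(k+1) if k even, 0 if k odd]. Integrating term-by-term (or equivalently evaluating the antiderivative F(x) = -x^6 + 6*x^5/5 - x^4 + 5*x^3 - 7*x^2/2 - 3*x at the endpoints):
  F(1) − F(−1) = -23/10 − (-87/10) = 32/5.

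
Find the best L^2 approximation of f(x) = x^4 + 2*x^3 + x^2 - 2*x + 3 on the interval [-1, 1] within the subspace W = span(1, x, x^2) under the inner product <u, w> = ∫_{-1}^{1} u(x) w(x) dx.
g(x) = 13*x^2/7 - 4*x/5 + 102/35

The best approximation g ∈ W is the orthogonal projection of f onto W. Writing g = a_0 + a_1 x + a_2 x^2, the coefficients solve the normal equations G · a = b where
  G_{ij} = <φ_i, φ_j> and b_i = <f, φ_i>, with φ_0 = 1, φ_1 = x, φ_2 = x^2.
G =
  [2, 0, 2/3]
  [0, 2/3, 0]
  [2/3, 0, 2/5],
b = (106/15, -8/15, 94/35).
Solving gives a_0 = 102/35, a_1 = -4/5, a_2 = 13/7, so
  g(x) = 13*x^2/7 - 4*x/5 + 102/35.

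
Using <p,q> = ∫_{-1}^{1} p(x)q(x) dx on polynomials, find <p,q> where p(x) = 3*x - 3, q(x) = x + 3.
<p,q> = -16

Expand the product: p(x)·q(x) = 3*x^2 + 6*x - 9.
∫_{-1}^{1} of each monomial x^k gives [2/(k+1) if k even, 0 if k odd]. Integrating term-by-term (or equivalently evaluating the antiderivative F(x) = x^3 + 3*x^2 - 9*x at the endpoints):
  F(1) − F(−1) = -5 − (11) = -16.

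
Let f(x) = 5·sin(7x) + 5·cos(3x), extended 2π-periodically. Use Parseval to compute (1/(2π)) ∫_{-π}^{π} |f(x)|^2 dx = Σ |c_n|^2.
Σ |c_n|^2 = 25

Expand |f|^2 and use orthogonality of {sin(nx), cos(mx)} on [-π, π]:
  ∫_{-π}^{π} sin(nx)^2 dx = π, ∫ cos(mx)^2 dx = π, and cross terms integrate to 0.
So ∫_{-π}^{π} f(x)^2 dx = 5^2 · π + 5^2 · π = (25 + 25)π.
Divide by 2π: (25 + 25)/2 = 25.
By Parseval, this equals Σ |c_n|^2.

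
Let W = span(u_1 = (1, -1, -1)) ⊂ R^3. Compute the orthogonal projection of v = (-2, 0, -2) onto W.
proj_W(v) = (0, 0, 0)

Set up U = [u_1 | ... | u_1] ∈ R^(3×1). The projector onto W = col(U) is P = U (U^T U)^(-1) U^T.
Compute U^T U =
  [3],
and U^T v = (0).
Solve U^T U · c = U^T v for the coefficients: c = (0). The projection is proj_W(v) = U c.
Check: (v - proj_W(v)) · u_1 = 0  (should be 0).
Result: proj_W(v) = (0, 0, 0).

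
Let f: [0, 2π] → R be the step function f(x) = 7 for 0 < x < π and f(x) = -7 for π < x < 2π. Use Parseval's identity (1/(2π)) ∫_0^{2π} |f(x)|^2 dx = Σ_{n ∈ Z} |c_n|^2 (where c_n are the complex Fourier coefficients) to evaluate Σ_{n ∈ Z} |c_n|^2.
Σ |c_n|^2 = 49

Parseval equates the L^2 energy of f (normalised by 1/(2π)) with the ℓ^2 sum of its Fourier coefficients: (1/(2π)) ∫_0^{2π} |f|^2 = Σ |c_n|^2.
Compute the left side: (1/(2π)) [∫_0^π 7^2 dx + ∫_π^{2π} (-7)^2 dx] = (1/(2π)) · (49π + 49π) = (49 + 49)/2 = 49.
So Σ_{n ∈ Z} |c_n|^2 = 49.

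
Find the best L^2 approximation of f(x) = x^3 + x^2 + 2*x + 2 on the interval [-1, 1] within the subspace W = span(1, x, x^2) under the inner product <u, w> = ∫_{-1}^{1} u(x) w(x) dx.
g(x) = x^2 + 13*x/5 + 2

The best approximation g ∈ W is the orthogonal projection of f onto W. Writing g = a_0 + a_1 x + a_2 x^2, the coefficients solve the normal equations G · a = b where
  G_{ij} = <φ_i, φ_j> and b_i = <f, φ_i>, with φ_0 = 1, φ_1 = x, φ_2 = x^2.
G =
  [2, 0, 2/3]
  [0, 2/3, 0]
  [2/3, 0, 2/5],
b = (14/3, 26/15, 26/15).
Solving gives a_0 = 2, a_1 = 13/5, a_2 = 1, so
  g(x) = x^2 + 13*x/5 + 2.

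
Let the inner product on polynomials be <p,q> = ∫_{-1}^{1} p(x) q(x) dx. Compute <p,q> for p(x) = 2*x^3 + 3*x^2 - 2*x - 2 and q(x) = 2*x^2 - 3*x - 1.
<p,q> = 10/3

Expand the product: p(x)·q(x) = 4*x^5 - 15*x^3 - x^2 + 8*x + 2.
∫_{-1}^{1} of each monomial x^k gives [2/(k+1) if k even, 0 if k odd]. Integrating term-by-term (or equivalently evaluating the antiderivative F(x) = 2*x^6/3 - 15*x^4/4 - x^3/3 + 4*x^2 + 2*x at the endpoints):
  F(1) − F(−1) = 31/12 − (-3/4) = 10/3.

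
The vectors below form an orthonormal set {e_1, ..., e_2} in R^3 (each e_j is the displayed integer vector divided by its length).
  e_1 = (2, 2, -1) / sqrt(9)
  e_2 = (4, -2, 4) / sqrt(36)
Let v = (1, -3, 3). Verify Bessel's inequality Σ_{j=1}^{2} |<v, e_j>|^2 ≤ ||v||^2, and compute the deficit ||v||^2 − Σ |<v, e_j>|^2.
Σ |<v, e_j>|^2 = 170/9; ||v||^2 = 19; deficit = 1/9

Write each e_j = u_j / sqrt(<u_j, u_j>) where u_j is the displayed integer vector. Then <v, e_j> = <v, u_j> / sqrt(<u_j, u_j>), so |<v, e_j>|^2 = <v, u_j>^2 / <u_j, u_j>.
Coefficients: <v, e_1> = -7/sqrt(9), <v, e_2> = 22/sqrt(36).
Square and sum: Σ |<v, e_j>|^2 = 170/9.
Compute ||v||^2 = v·v = 19.
Deficit = 19 − 170/9 = 1/9 ≥ 0, confirming Bessel's inequality. (The deficit equals ||v − Σ <v,e_j> e_j||^2, the squared distance from v to span{e_j}.)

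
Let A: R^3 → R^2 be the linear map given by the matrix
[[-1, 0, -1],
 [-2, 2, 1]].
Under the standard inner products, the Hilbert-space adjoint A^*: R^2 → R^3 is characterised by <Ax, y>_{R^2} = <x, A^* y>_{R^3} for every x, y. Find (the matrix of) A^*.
A^* = A^T =
[[-1, -2],
 [0, 2],
 [-1, 1]]

For real matrices with standard dot products, the defining identity <Ax, y> = <x, A^* y> gives (Ax)^T y = x^T (A^*) y, i.e. x^T A^T y = x^T (A^*) y. Since this holds for all x, y, we must have A^* = A^T. Therefore
A^* =
[[-1, -2],
 [0, 2],
 [-1, 1]].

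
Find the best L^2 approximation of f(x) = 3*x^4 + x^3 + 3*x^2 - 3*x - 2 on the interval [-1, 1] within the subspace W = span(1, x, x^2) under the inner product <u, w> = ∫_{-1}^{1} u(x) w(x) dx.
g(x) = 39*x^2/7 - 12*x/5 - 79/35

The best approximation g ∈ W is the orthogonal projection of f onto W. Writing g = a_0 + a_1 x + a_2 x^2, the coefficients solve the normal equations G · a = b where
  G_{ij} = <φ_i, φ_j> and b_i = <f, φ_i>, with φ_0 = 1, φ_1 = x, φ_2 = x^2.
G =
  [2, 0, 2/3]
  [0, 2/3, 0]
  [2/3, 0, 2/5],
b = (-4/5, -8/5, 76/105).
Solving gives a_0 = -79/35, a_1 = -12/5, a_2 = 39/7, so
  g(x) = 39*x^2/7 - 12*x/5 - 79/35.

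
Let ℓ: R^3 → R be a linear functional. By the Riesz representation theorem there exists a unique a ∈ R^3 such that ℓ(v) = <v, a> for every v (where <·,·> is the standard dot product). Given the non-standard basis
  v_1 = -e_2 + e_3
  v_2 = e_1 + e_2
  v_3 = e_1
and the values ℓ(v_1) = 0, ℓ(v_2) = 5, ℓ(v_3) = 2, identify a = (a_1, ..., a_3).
a = (2, 3, 3)

Write a = (a_1, ..., a_3) in the standard basis. For each basis vector v_i, ℓ(v_i) = <v_i, a> is a linear equation in the a_j's. Collect the n equations into a matrix system V a = ℓ, where row i of V is v_i (expressed in the standard basis). Since V is invertible (lower-triangular with 1s on the diagonal, up to permutation), solve by back-substitution:
  V =
[[0, -1, 1],
 [1, 1, 0],
 [1, 0, 0]]
  V a = (0, 5, 2)
Solving gives a = (2, 3, 3).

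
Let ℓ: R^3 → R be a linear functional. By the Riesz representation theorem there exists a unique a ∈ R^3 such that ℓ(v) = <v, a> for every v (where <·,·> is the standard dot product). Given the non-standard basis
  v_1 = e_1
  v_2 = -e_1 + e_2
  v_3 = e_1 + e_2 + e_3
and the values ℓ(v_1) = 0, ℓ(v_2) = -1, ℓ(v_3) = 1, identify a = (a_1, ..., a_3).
a = (0, -1, 2)

Write a = (a_1, ..., a_3) in the standard basis. For each basis vector v_i, ℓ(v_i) = <v_i, a> is a linear equation in the a_j's. Collect the n equations into a matrix system V a = ℓ, where row i of V is v_i (expressed in the standard basis). Since V is invertible (lower-triangular with 1s on the diagonal, up to permutation), solve by back-substitution:
  V =
[[1, 0, 0],
 [-1, 1, 0],
 [1, 1, 1]]
  V a = (0, -1, 1)
Solving gives a = (0, -1, 2).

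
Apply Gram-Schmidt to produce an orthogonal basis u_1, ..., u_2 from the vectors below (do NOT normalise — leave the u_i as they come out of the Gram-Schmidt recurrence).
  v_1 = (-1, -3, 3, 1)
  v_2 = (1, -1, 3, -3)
Orthogonal basis:
  u_1 = (-1, -3, 3, 1)
  u_2 = (7/5, 1/5, 9/5, -17/5)

Apply the Gram-Schmidt recurrence
  u_1 = v_1
  u_i = v_i − Σ_{j<i} ((v_i · u_j) / (u_j · u_j)) · u_j.

Step by step this gives:
  u_1 = (-1, -3, 3, 1)
  u_2 = (7/5, 1/5, 9/5, -17/5)

Orthogonality check:
  u_2 · u_1 = 0 (should be 0)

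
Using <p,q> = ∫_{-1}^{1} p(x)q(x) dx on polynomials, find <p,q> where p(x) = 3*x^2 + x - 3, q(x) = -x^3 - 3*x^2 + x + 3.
<p,q> = -28/3

Expand the product: p(x)·q(x) = -3*x^5 - 10*x^4 + 3*x^3 + 19*x^2 - 9.
∫_{-1}^{1} of each monomial x^k gives [2/(k+1) if k even, 0 if k odd]. Integrating term-by-term (or equivalently evaluating the antiderivative F(x) = -x^6/2 - 2*x^5 + 3*x^4/4 + 19*x^3/3 - 9*x at the endpoints):
  F(1) − F(−1) = -53/12 − (59/12) = -28/3.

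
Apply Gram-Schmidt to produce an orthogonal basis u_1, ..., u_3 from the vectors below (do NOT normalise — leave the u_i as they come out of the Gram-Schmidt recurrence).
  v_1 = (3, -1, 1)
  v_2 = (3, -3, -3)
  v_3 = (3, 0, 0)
Orthogonal basis:
  u_1 = (3, -1, 1)
  u_2 = (6/11, -24/11, -42/11)
  u_3 = (1/2, 1, -1/2)

Apply the Gram-Schmidt recurrence
  u_1 = v_1
  u_i = v_i − Σ_{j<i} ((v_i · u_j) / (u_j · u_j)) · u_j.

Step by step this gives:
  u_1 = (3, -1, 1)
  u_2 = (6/11, -24/11, -42/11)
  u_3 = (1/2, 1, -1/2)

Orthogonality check:
  u_2 · u_1 = 0 (should be 0)
  u_3 · u_1 = 0 (should be 0)
  u_3 · u_2 = 0 (should be 0)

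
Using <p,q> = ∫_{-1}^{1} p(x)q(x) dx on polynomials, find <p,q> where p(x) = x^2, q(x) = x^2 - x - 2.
<p,q> = -14/15

Expand the product: p(x)·q(x) = x^4 - x^3 - 2*x^2.
∫_{-1}^{1} of each monomial x^k gives [2/(k+1) if k even, 0 if k odd]. Integrating term-by-term (or equivalently evaluating the antiderivative F(x) = x^5/5 - x^4/4 - 2*x^3/3 at the endpoints):
  F(1) − F(−1) = -43/60 − (13/60) = -14/15.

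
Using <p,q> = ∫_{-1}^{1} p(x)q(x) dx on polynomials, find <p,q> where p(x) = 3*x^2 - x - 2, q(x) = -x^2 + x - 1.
<p,q> = 22/15

Expand the product: p(x)·q(x) = -3*x^4 + 4*x^3 - 2*x^2 - x + 2.
∫_{-1}^{1} of each monomial x^k gives [2/(k+1) if k even, 0 if k odd]. Integrating term-by-term (or equivalently evaluating the antiderivative F(x) = -3*x^5/5 + x^4 - 2*x^3/3 - x^2/2 + 2*x at the endpoints):
  F(1) − F(−1) = 37/30 − (-7/30) = 22/15.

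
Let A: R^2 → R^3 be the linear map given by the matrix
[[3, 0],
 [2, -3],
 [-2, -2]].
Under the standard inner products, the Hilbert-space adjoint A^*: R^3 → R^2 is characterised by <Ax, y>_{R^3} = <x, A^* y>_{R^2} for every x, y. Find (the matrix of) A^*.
A^* = A^T =
[[3, 2, -2],
 [0, -3, -2]]

For real matrices with standard dot products, the defining identity <Ax, y> = <x, A^* y> gives (Ax)^T y = x^T (A^*) y, i.e. x^T A^T y = x^T (A^*) y. Since this holds for all x, y, we must have A^* = A^T. Therefore
A^* =
[[3, 2, -2],
 [0, -3, -2]].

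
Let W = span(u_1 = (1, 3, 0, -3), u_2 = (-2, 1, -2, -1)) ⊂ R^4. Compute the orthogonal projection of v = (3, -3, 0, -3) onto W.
proj_W(v) = (51/29, 6/29, 42/29, -6/29)

Set up U = [u_1 | ... | u_2] ∈ R^(4×2). The projector onto W = col(U) is P = U (U^T U)^(-1) U^T.
Compute U^T U =
  [19, 4]
  [4, 10],
and U^T v = (3, -6).
Solve U^T U · c = U^T v for the coefficients: c = (9/29, -21/29). The projection is proj_W(v) = U c.
Check: (v - proj_W(v)) · u_1 = 0  (should be 0).
Check: (v - proj_W(v)) · u_2 = 0  (should be 0).
Result: proj_W(v) = (51/29, 6/29, 42/29, -6/29).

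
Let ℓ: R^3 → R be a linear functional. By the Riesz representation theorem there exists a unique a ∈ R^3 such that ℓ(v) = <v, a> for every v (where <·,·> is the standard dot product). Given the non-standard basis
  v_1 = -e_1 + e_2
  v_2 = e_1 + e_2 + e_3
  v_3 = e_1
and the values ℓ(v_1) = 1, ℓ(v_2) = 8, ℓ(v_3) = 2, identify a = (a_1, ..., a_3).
a = (2, 3, 3)

Write a = (a_1, ..., a_3) in the standard basis. For each basis vector v_i, ℓ(v_i) = <v_i, a> is a linear equation in the a_j's. Collect the n equations into a matrix system V a = ℓ, where row i of V is v_i (expressed in the standard basis). Since V is invertible (lower-triangular with 1s on the diagonal, up to permutation), solve by back-substitution:
  V =
[[-1, 1, 0],
 [1, 1, 1],
 [1, 0, 0]]
  V a = (1, 8, 2)
Solving gives a = (2, 3, 3).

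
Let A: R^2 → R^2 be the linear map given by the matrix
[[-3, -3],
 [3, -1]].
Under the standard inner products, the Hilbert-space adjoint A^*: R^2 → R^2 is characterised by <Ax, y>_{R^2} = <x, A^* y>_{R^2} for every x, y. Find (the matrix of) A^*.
A^* = A^T =
[[-3, 3],
 [-3, -1]]

For real matrices with standard dot products, the defining identity <Ax, y> = <x, A^* y> gives (Ax)^T y = x^T (A^*) y, i.e. x^T A^T y = x^T (A^*) y. Since this holds for all x, y, we must have A^* = A^T. Therefore
A^* =
[[-3, 3],
 [-3, -1]].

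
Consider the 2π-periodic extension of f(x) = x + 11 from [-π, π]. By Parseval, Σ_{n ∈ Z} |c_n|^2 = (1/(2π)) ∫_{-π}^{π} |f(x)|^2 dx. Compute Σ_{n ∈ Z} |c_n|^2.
Σ |c_n|^2 = π^2/3 + 121

Expand and integrate term by term over [-π, π]:
  ∫ (x)^2 dx = 1·(2π^3/3); ∫ 2·1·(11)·x dx = 0 (odd integrand); ∫ 11^2 dx = 121·2π.
So (1/(2π)) ∫_{-π}^{π} (x + 11)^2 dx = 1π^2/3 + 121 = π^2/3 + 121.
Parseval ⇒ Σ |c_n|^2 = π^2/3 + 121.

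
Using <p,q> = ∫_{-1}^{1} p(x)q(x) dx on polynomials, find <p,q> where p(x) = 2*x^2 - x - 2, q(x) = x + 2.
<p,q> = -6

Expand the product: p(x)·q(x) = 2*x^3 + 3*x^2 - 4*x - 4.
∫_{-1}^{1} of each monomial x^k gives [2/(k+1) if k even, 0 if k odd]. Integrating term-by-term (or equivalently evaluating the antiderivative F(x) = x^4/2 + x^3 - 2*x^2 - 4*x at the endpoints):
  F(1) − F(−1) = -9/2 − (3/2) = -6.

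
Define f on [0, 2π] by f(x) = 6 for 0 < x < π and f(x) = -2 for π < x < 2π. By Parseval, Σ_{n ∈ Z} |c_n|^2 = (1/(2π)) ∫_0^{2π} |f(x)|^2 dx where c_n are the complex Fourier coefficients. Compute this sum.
Σ |c_n|^2 = 20

Parseval equates the L^2 energy of f (normalised by 1/(2π)) with the ℓ^2 sum of its Fourier coefficients: (1/(2π)) ∫_0^{2π} |f|^2 = Σ |c_n|^2.
Compute the left side: (1/(2π)) [∫_0^π 6^2 dx + ∫_π^{2π} (-2)^2 dx] = (1/(2π)) · (36π + 4π) = (36 + 4)/2 = 20.
So Σ_{n ∈ Z} |c_n|^2 = 20.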